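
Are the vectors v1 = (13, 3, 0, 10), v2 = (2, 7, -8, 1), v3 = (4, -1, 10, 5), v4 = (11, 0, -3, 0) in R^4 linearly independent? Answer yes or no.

yes

Form the matrix with these vectors as rows and row reduce.
R2 ← R2 − (2/13)·R1: [0, 85/13, -8, -7/13]
R3 ← R3 − (4/13)·R1: [0, -25/13, 10, 25/13]
R4 ← R4 − (11/13)·R1: [0, -33/13, -3, -110/13]
R3 ← R3 + (5/17)·R2: [0, 0, 130/17, 30/17]
R4 ← R4 + (33/85)·R2: [0, 0, -519/85, -737/85]
R4 ← R4 + (519/650)·R3: [0, 0, 0, -472/65]
4 nonzero rows, so the 4 vectors span a space of dimension 4.
Since 4 = 4, the vectors are linearly independent.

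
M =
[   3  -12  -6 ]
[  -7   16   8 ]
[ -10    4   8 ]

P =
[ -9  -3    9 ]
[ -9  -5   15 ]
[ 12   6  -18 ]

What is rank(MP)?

First compute MP:
[[  9,  15, -45],
 [ 15, -11,  33],
 [150,  58, -174]]
Now row reduce the product.
R2 ← R2 − (5/3)·R1: [0, -36, 108]
R3 ← R3 − (50/3)·R1: [0, -192, 576]
R3 ← R3 − (16/3)·R2: [0, 0, 0]
2 nonzero rows, so rank(MP) = 2.

2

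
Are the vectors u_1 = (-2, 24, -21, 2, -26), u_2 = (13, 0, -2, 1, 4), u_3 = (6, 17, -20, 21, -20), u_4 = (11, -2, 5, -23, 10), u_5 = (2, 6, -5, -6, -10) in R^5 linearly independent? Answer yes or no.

Form the matrix with these vectors as rows and row reduce.
R2 ← R2 + (13/2)·R1: [0, 156, -277/2, 14, -165]
R3 ← R3 + (3)·R1: [0, 89, -83, 27, -98]
R4 ← R4 + (11/2)·R1: [0, 130, -221/2, -12, -133]
R5 ← R5 + R1: [0, 30, -26, -4, -36]
R3 ← R3 − (89/156)·R2: [0, 0, -1243/312, 1483/78, -201/52]
R4 ← R4 − (5/6)·R2: [0, 0, 59/12, -71/3, 9/2]
R5 ← R5 − (5/26)·R2: [0, 0, 33/52, -87/13, -111/26]
R4 ← R4 + (1534/1243)·R3: [0, 0, 0, -252/1243, -336/1243]
R5 ← R5 + (18/113)·R3: [0, 0, 0, -414/113, -552/113]
R5 ← R5 − (253/14)·R4: [0, 0, 0, 0, 0]
4 nonzero rows, so the 5 vectors span a space of dimension 4.
Since 4 < 5, the vectors are linearly dependent.

no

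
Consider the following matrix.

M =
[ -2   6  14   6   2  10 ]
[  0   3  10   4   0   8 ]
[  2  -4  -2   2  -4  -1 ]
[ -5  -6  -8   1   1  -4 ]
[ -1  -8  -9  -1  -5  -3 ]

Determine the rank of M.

Row reduce to echelon form.
R3 ← R3 + R1: [0, 2, 12, 8, -2, 9]
R4 ← R4 − (5/2)·R1: [0, -21, -43, -14, -4, -29]
R5 ← R5 − (1/2)·R1: [0, -11, -16, -4, -6, -8]
R3 ← R3 − (2/3)·R2: [0, 0, 16/3, 16/3, -2, 11/3]
R4 ← R4 + (7)·R2: [0, 0, 27, 14, -4, 27]
R5 ← R5 + (11/3)·R2: [0, 0, 62/3, 32/3, -6, 64/3]
R4 ← R4 − (81/16)·R3: [0, 0, 0, -13, 49/8, 135/16]
R5 ← R5 − (31/8)·R3: [0, 0, 0, -10, 7/4, 57/8]
R5 ← R5 − (10/13)·R4: [0, 0, 0, 0, -77/26, 33/52]
Echelon form has 5 nonzero rows, so rank(M) = 5.

5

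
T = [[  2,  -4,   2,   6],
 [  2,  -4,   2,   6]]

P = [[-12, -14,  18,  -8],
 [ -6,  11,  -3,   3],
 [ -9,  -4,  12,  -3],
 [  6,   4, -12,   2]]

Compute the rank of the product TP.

1

First compute TP:
[[ 18, -56,   0, -22],
 [ 18, -56,   0, -22]]
Now row reduce the product.
R2 ← R2 − R1: [0, 0, 0, 0]
1 nonzero row, so rank(TP) = 1.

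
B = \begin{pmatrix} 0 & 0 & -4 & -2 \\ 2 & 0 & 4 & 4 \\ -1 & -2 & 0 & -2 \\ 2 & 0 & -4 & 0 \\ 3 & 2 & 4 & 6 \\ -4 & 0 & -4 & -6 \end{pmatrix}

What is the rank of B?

3

Row reduce to echelon form.
Swap R1 ↔ R2
R3 ← R3 + (1/2)·R1: [0, -2, 2, 0]
R4 ← R4 − R1: [0, 0, -8, -4]
R5 ← R5 − (3/2)·R1: [0, 2, -2, 0]
R6 ← R6 + (2)·R1: [0, 0, 4, 2]
Swap R2 ↔ R3
R5 ← R5 + R2: [0, 0, 0, 0]
R4 ← R4 − (2)·R3: [0, 0, 0, 0]
R6 ← R6 + R3: [0, 0, 0, 0]
Echelon form has 3 nonzero rows, so rank(B) = 3.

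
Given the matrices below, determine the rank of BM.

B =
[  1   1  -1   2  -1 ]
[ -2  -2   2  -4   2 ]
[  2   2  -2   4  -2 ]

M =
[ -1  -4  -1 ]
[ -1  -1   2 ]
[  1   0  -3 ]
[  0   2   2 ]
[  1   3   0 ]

First compute BM:
[[ -4,  -4,   8],
 [  8,   8, -16],
 [ -8,  -8,  16]]
Now row reduce the product.
R2 ← R2 + (2)·R1: [0, 0, 0]
R3 ← R3 − (2)·R1: [0, 0, 0]
1 nonzero row, so rank(BM) = 1.

1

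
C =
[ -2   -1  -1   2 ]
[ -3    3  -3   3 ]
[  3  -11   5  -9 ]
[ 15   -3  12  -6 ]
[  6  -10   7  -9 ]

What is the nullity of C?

1

Row reduce to echelon form.
R2 ← R2 − (3/2)·R1: [0, 9/2, -3/2, 0]
R3 ← R3 + (3/2)·R1: [0, -25/2, 7/2, -6]
R4 ← R4 + (15/2)·R1: [0, -21/2, 9/2, 9]
R5 ← R5 + (3)·R1: [0, -13, 4, -3]
R3 ← R3 + (25/9)·R2: [0, 0, -2/3, -6]
R4 ← R4 + (7/3)·R2: [0, 0, 1, 9]
R5 ← R5 + (26/9)·R2: [0, 0, -1/3, -3]
R4 ← R4 + (3/2)·R3: [0, 0, 0, 0]
R5 ← R5 − (1/2)·R3: [0, 0, 0, 0]
3 nonzero rows, so rank(C) = 3.
C has 4 columns; by rank–nullity, nullity = 4 − 3 = 1.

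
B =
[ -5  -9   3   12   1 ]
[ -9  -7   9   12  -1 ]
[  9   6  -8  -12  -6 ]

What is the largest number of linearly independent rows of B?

Row reduce to echelon form.
R2 ← R2 − (9/5)·R1: [0, 46/5, 18/5, -48/5, -14/5]
R3 ← R3 + (9/5)·R1: [0, -51/5, -13/5, 48/5, -21/5]
R3 ← R3 + (51/46)·R2: [0, 0, 32/23, -24/23, -168/23]
Echelon form has 3 nonzero rows, so rank(B) = 3.
The rank gives the maximum number of linearly independent rows: 3.

3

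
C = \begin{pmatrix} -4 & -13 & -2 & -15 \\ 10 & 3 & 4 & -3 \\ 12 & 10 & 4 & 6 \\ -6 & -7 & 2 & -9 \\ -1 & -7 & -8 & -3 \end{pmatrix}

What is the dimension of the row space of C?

Row reduce to echelon form.
R2 ← R2 + (5/2)·R1: [0, -59/2, -1, -81/2]
R3 ← R3 + (3)·R1: [0, -29, -2, -39]
R4 ← R4 − (3/2)·R1: [0, 25/2, 5, 27/2]
R5 ← R5 − (1/4)·R1: [0, -15/4, -15/2, 3/4]
R3 ← R3 − (58/59)·R2: [0, 0, -60/59, 48/59]
R4 ← R4 + (25/59)·R2: [0, 0, 270/59, -216/59]
R5 ← R5 − (15/118)·R2: [0, 0, -435/59, 348/59]
R4 ← R4 + (9/2)·R3: [0, 0, 0, 0]
R5 ← R5 − (29/4)·R3: [0, 0, 0, 0]
Echelon form has 3 nonzero rows, so rank(C) = 3.
The row space has dimension equal to the rank: 3.

3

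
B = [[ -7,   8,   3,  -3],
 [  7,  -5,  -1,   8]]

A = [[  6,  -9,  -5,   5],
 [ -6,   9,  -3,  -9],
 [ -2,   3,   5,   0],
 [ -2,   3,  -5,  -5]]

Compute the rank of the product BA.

2

First compute BA:
[[-90, 135,  41, -92],
 [ 58, -87, -65,  40]]
Now row reduce the product.
R2 ← R2 + (29/45)·R1: [0, 0, -1736/45, -868/45]
2 nonzero rows, so rank(BA) = 2.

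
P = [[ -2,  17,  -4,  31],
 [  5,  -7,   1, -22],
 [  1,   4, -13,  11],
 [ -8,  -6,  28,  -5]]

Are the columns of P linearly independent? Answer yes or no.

Row reduce P to echelon form.
R2 ← R2 + (5/2)·R1: [0, 71/2, -9, 111/2]
R3 ← R3 + (1/2)·R1: [0, 25/2, -15, 53/2]
R4 ← R4 − (4)·R1: [0, -74, 44, -129]
R3 ← R3 − (25/71)·R2: [0, 0, -840/71, 494/71]
R4 ← R4 + (148/71)·R2: [0, 0, 1792/71, -945/71]
R4 ← R4 + (32/15)·R3: [0, 0, 0, 23/15]
4 pivots among 4 columns.
Every column is a pivot column, so the columns are linearly independent.

yes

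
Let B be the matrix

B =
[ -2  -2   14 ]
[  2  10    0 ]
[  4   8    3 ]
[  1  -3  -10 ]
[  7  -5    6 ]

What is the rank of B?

Row reduce to echelon form.
R2 ← R2 + R1: [0, 8, 14]
R3 ← R3 + (2)·R1: [0, 4, 31]
R4 ← R4 + (1/2)·R1: [0, -4, -3]
R5 ← R5 + (7/2)·R1: [0, -12, 55]
R3 ← R3 − (1/2)·R2: [0, 0, 24]
R4 ← R4 + (1/2)·R2: [0, 0, 4]
R5 ← R5 + (3/2)·R2: [0, 0, 76]
R4 ← R4 − (1/6)·R3: [0, 0, 0]
R5 ← R5 − (19/6)·R3: [0, 0, 0]
Echelon form has 3 nonzero rows, so rank(B) = 3.

3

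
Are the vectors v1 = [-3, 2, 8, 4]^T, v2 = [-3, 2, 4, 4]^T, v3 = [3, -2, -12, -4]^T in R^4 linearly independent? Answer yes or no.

Form the matrix with these vectors as rows and row reduce.
R2 ← R2 − R1: [0, 0, -4, 0]
R3 ← R3 + R1: [0, 0, -4, 0]
R3 ← R3 − R2: [0, 0, 0, 0]
2 nonzero rows, so the 3 vectors span a space of dimension 2.
Since 2 < 3, the vectors are linearly dependent.

no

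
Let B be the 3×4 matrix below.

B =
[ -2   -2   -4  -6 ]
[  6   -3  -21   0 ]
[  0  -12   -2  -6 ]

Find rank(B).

3

Row reduce to echelon form.
R2 ← R2 + (3)·R1: [0, -9, -33, -18]
R3 ← R3 − (4/3)·R2: [0, 0, 42, 18]
Echelon form has 3 nonzero rows, so rank(B) = 3.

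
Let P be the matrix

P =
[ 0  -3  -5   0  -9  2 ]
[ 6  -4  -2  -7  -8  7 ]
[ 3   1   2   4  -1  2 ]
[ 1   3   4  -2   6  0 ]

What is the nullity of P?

Row reduce to echelon form.
Swap R1 ↔ R2
R3 ← R3 − (1/2)·R1: [0, 3, 3, 15/2, 3, -3/2]
R4 ← R4 − (1/6)·R1: [0, 11/3, 13/3, -5/6, 22/3, -7/6]
R3 ← R3 + R2: [0, 0, -2, 15/2, -6, 1/2]
R4 ← R4 + (11/9)·R2: [0, 0, -16/9, -5/6, -11/3, 23/18]
R4 ← R4 − (8/9)·R3: [0, 0, 0, -15/2, 5/3, 5/6]
4 nonzero rows, so rank(P) = 4.
P has 6 columns; by rank–nullity, nullity = 6 − 4 = 2.

2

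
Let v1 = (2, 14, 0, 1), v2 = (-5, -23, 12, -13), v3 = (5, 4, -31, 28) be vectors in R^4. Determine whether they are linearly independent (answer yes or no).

Form the matrix with these vectors as rows and row reduce.
R2 ← R2 + (5/2)·R1: [0, 12, 12, -21/2]
R3 ← R3 − (5/2)·R1: [0, -31, -31, 51/2]
R3 ← R3 + (31/12)·R2: [0, 0, 0, -13/8]
3 nonzero rows, so the 3 vectors span a space of dimension 3.
Since 3 = 3, the vectors are linearly independent.

yes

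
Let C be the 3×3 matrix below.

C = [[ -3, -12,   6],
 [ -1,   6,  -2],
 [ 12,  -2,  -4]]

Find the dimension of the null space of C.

1

Row reduce to echelon form.
R2 ← R2 − (1/3)·R1: [0, 10, -4]
R3 ← R3 + (4)·R1: [0, -50, 20]
R3 ← R3 + (5)·R2: [0, 0, 0]
2 nonzero rows, so rank(C) = 2.
C has 3 columns; by rank–nullity, nullity = 3 − 2 = 1.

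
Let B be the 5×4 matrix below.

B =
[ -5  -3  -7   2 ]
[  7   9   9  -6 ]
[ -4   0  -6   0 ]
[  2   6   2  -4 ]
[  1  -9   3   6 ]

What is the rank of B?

2

Row reduce to echelon form.
R2 ← R2 + (7/5)·R1: [0, 24/5, -4/5, -16/5]
R3 ← R3 − (4/5)·R1: [0, 12/5, -2/5, -8/5]
R4 ← R4 + (2/5)·R1: [0, 24/5, -4/5, -16/5]
R5 ← R5 + (1/5)·R1: [0, -48/5, 8/5, 32/5]
R3 ← R3 − (1/2)·R2: [0, 0, 0, 0]
R4 ← R4 − R2: [0, 0, 0, 0]
R5 ← R5 + (2)·R2: [0, 0, 0, 0]
Echelon form has 2 nonzero rows, so rank(B) = 2.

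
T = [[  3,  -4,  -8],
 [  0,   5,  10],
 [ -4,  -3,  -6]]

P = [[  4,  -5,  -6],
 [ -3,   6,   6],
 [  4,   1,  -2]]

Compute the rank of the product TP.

2

First compute TP:
[[ -8, -47, -26],
 [ 25,  40,  10],
 [-31,  -4,  18]]
Now row reduce the product.
R2 ← R2 + (25/8)·R1: [0, -855/8, -285/4]
R3 ← R3 − (31/8)·R1: [0, 1425/8, 475/4]
R3 ← R3 + (5/3)·R2: [0, 0, 0]
2 nonzero rows, so rank(TP) = 2.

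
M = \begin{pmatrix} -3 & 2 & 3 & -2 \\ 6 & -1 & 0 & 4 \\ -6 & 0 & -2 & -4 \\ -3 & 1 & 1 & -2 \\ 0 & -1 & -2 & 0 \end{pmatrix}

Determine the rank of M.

Row reduce to echelon form.
R2 ← R2 + (2)·R1: [0, 3, 6, 0]
R3 ← R3 − (2)·R1: [0, -4, -8, 0]
R4 ← R4 − R1: [0, -1, -2, 0]
R3 ← R3 + (4/3)·R2: [0, 0, 0, 0]
R4 ← R4 + (1/3)·R2: [0, 0, 0, 0]
R5 ← R5 + (1/3)·R2: [0, 0, 0, 0]
Echelon form has 2 nonzero rows, so rank(M) = 2.

2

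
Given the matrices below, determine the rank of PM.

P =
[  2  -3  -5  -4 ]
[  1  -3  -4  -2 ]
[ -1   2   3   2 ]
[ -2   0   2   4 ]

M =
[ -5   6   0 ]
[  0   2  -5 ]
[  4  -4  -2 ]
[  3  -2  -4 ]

2

First compute PM:
[[-42,  34,  41],
 [-27,  20,  31],
 [ 23, -18, -24],
 [ 30, -28, -20]]
Now row reduce the product.
R2 ← R2 − (9/14)·R1: [0, -13/7, 65/14]
R3 ← R3 + (23/42)·R1: [0, 13/21, -65/42]
R4 ← R4 + (5/7)·R1: [0, -26/7, 65/7]
R3 ← R3 + (1/3)·R2: [0, 0, 0]
R4 ← R4 − (2)·R2: [0, 0, 0]
2 nonzero rows, so rank(PM) = 2.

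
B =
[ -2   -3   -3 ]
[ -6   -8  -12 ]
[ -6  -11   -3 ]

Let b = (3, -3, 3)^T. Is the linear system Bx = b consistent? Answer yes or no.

no

Row reduce the augmented matrix [B | b].
R2 ← R2 − (3)·R1: [0, 1, -3, -12]
R3 ← R3 − (3)·R1: [0, -2, 6, -6]
R3 ← R3 + (2)·R2: [0, 0, 0, -30]
The echelon form has 3 nonzero rows; the last pivot sits in the augmented column, so rank(B) = 2 but rank([B|b]) = 3.
Since the ranks differ, the system is inconsistent.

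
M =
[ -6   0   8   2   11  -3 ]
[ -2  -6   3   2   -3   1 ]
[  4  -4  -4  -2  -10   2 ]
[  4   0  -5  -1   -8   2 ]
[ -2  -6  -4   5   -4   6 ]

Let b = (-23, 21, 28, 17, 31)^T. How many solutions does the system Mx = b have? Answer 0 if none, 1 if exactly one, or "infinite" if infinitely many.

Row reduce the augmented matrix [M | b].
R2 ← R2 − (1/3)·R1: [0, -6, 1/3, 4/3, -20/3, 2, 86/3]
R3 ← R3 + (2/3)·R1: [0, -4, 4/3, -2/3, -8/3, 0, 38/3]
R4 ← R4 + (2/3)·R1: [0, 0, 1/3, 1/3, -2/3, 0, 5/3]
R5 ← R5 − (1/3)·R1: [0, -6, -20/3, 13/3, -23/3, 7, 116/3]
R3 ← R3 − (2/3)·R2: [0, 0, 10/9, -14/9, 16/9, -4/3, -58/9]
R5 ← R5 − R2: [0, 0, -7, 3, -1, 5, 10]
R4 ← R4 − (3/10)·R3: [0, 0, 0, 4/5, -6/5, 2/5, 18/5]
R5 ← R5 + (63/10)·R3: [0, 0, 0, -34/5, 51/5, -17/5, -153/5]
R5 ← R5 + (17/2)·R4: [0, 0, 0, 0, 0, 0, 0]
The echelon form has 4 nonzero rows, and every pivot lies in the first 6 columns, so rank(M) = rank([M|b]) = 4.
The system is consistent.
rank = 4 < 6 unknowns, so there are infinitely many solutions.

infinite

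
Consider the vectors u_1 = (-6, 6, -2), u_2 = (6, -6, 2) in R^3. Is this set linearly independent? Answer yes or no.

Form the matrix with these vectors as rows and row reduce.
R2 ← R2 + R1: [0, 0, 0]
1 nonzero row, so the 2 vectors span a space of dimension 1.
Since 1 < 2, the vectors are linearly dependent.

no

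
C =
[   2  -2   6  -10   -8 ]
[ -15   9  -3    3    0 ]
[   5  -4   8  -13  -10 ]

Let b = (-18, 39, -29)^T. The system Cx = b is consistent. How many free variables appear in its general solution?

Row reduce the augmented matrix [C | b].
R2 ← R2 + (15/2)·R1: [0, -6, 42, -72, -60, -96]
R3 ← R3 − (5/2)·R1: [0, 1, -7, 12, 10, 16]
R3 ← R3 + (1/6)·R2: [0, 0, 0, 0, 0, 0]
The echelon form has 2 nonzero rows, and every pivot lies in the first 5 columns, so rank(C) = rank([C|b]) = 2.
The system is consistent.
Free variables = (unknowns) − (rank) = 5 − 2 = 3.

3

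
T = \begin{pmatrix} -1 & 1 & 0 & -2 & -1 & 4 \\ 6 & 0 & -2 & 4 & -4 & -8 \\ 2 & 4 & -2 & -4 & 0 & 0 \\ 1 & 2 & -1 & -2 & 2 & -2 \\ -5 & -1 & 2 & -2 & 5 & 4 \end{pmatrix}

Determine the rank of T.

Row reduce to echelon form.
R2 ← R2 + (6)·R1: [0, 6, -2, -8, -10, 16]
R3 ← R3 + (2)·R1: [0, 6, -2, -8, -2, 8]
R4 ← R4 + R1: [0, 3, -1, -4, 1, 2]
R5 ← R5 − (5)·R1: [0, -6, 2, 8, 10, -16]
R3 ← R3 − R2: [0, 0, 0, 0, 8, -8]
R4 ← R4 − (1/2)·R2: [0, 0, 0, 0, 6, -6]
R5 ← R5 + R2: [0, 0, 0, 0, 0, 0]
R4 ← R4 − (3/4)·R3: [0, 0, 0, 0, 0, 0]
Echelon form has 3 nonzero rows, so rank(T) = 3.

3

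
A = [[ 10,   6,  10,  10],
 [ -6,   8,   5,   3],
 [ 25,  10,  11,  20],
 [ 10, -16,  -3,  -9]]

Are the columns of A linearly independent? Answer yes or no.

yes

Row reduce A to echelon form.
R2 ← R2 + (3/5)·R1: [0, 58/5, 11, 9]
R3 ← R3 − (5/2)·R1: [0, -5, -14, -5]
R4 ← R4 − R1: [0, -22, -13, -19]
R3 ← R3 + (25/58)·R2: [0, 0, -537/58, -65/58]
R4 ← R4 + (55/29)·R2: [0, 0, 228/29, -56/29]
R4 ← R4 + (152/179)·R3: [0, 0, 0, -516/179]
4 pivots among 4 columns.
Every column is a pivot column, so the columns are linearly independent.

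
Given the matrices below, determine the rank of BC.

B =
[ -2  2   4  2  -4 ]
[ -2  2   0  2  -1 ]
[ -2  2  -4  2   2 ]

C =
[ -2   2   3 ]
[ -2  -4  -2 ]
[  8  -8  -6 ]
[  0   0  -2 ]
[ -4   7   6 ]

2

First compute BC:
[[ 48, -72, -62],
 [  4, -19, -20],
 [-40,  34,  22]]
Now row reduce the product.
R2 ← R2 − (1/12)·R1: [0, -13, -89/6]
R3 ← R3 + (5/6)·R1: [0, -26, -89/3]
R3 ← R3 − (2)·R2: [0, 0, 0]
2 nonzero rows, so rank(BC) = 2.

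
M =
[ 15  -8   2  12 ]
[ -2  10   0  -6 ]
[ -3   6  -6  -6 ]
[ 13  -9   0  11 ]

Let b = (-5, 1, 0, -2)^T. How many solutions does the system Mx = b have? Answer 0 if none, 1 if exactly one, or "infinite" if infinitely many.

0

Row reduce the augmented matrix [M | b].
R2 ← R2 + (2/15)·R1: [0, 134/15, 4/15, -22/5, 1/3]
R3 ← R3 + (1/5)·R1: [0, 22/5, -28/5, -18/5, -1]
R4 ← R4 − (13/15)·R1: [0, -31/15, -26/15, 3/5, 7/3]
R3 ← R3 − (33/67)·R2: [0, 0, -384/67, -96/67, -78/67]
R4 ← R4 + (31/134)·R2: [0, 0, -112/67, -28/67, 323/134]
R4 ← R4 − (7/24)·R3: [0, 0, 0, 0, 11/4]
The echelon form has 4 nonzero rows; the last pivot sits in the augmented column, so rank(M) = 3 but rank([M|b]) = 4.
Since the ranks differ, the system is inconsistent.
It has no solutions.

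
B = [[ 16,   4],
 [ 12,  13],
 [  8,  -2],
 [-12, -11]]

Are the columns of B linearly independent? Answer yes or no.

Row reduce B to echelon form.
R2 ← R2 − (3/4)·R1: [0, 10]
R3 ← R3 − (1/2)·R1: [0, -4]
R4 ← R4 + (3/4)·R1: [0, -8]
R3 ← R3 + (2/5)·R2: [0, 0]
R4 ← R4 + (4/5)·R2: [0, 0]
2 pivots among 2 columns.
Every column is a pivot column, so the columns are linearly independent.

yes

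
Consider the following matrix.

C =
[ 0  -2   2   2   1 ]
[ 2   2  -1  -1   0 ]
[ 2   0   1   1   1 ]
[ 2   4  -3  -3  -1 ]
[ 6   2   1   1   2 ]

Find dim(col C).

Row reduce to echelon form.
Swap R1 ↔ R2
R3 ← R3 − R1: [0, -2, 2, 2, 1]
R4 ← R4 − R1: [0, 2, -2, -2, -1]
R5 ← R5 − (3)·R1: [0, -4, 4, 4, 2]
R3 ← R3 − R2: [0, 0, 0, 0, 0]
R4 ← R4 + R2: [0, 0, 0, 0, 0]
R5 ← R5 − (2)·R2: [0, 0, 0, 0, 0]
Echelon form has 2 nonzero rows, so rank(C) = 2.
The column space has dimension equal to the rank: 2.

2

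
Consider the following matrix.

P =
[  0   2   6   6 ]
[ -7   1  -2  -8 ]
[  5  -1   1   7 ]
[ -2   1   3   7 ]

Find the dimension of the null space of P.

1

Row reduce to echelon form.
Swap R1 ↔ R2
R3 ← R3 + (5/7)·R1: [0, -2/7, -3/7, 9/7]
R4 ← R4 − (2/7)·R1: [0, 5/7, 25/7, 65/7]
R3 ← R3 + (1/7)·R2: [0, 0, 3/7, 15/7]
R4 ← R4 − (5/14)·R2: [0, 0, 10/7, 50/7]
R4 ← R4 − (10/3)·R3: [0, 0, 0, 0]
3 nonzero rows, so rank(P) = 3.
P has 4 columns; by rank–nullity, nullity = 4 − 3 = 1.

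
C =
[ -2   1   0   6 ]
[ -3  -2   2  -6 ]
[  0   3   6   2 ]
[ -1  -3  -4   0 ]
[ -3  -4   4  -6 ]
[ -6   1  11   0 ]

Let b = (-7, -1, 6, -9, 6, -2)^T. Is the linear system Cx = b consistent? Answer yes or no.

Row reduce the augmented matrix [C | b].
R2 ← R2 − (3/2)·R1: [0, -7/2, 2, -15, 19/2]
R4 ← R4 − (1/2)·R1: [0, -7/2, -4, -3, -11/2]
R5 ← R5 − (3/2)·R1: [0, -11/2, 4, -15, 33/2]
R6 ← R6 − (3)·R1: [0, -2, 11, -18, 19]
R3 ← R3 + (6/7)·R2: [0, 0, 54/7, -76/7, 99/7]
R4 ← R4 − R2: [0, 0, -6, 12, -15]
R5 ← R5 − (11/7)·R2: [0, 0, 6/7, 60/7, 11/7]
R6 ← R6 − (4/7)·R2: [0, 0, 69/7, -66/7, 95/7]
R4 ← R4 + (7/9)·R3: [0, 0, 0, 32/9, -4]
R5 ← R5 − (1/9)·R3: [0, 0, 0, 88/9, 0]
R6 ← R6 − (23/18)·R3: [0, 0, 0, 40/9, -9/2]
R5 ← R5 − (11/4)·R4: [0, 0, 0, 0, 11]
R6 ← R6 − (5/4)·R4: [0, 0, 0, 0, 1/2]
R6 ← R6 − (1/22)·R5: [0, 0, 0, 0, 0]
The echelon form has 5 nonzero rows; the last pivot sits in the augmented column, so rank(C) = 4 but rank([C|b]) = 5.
Since the ranks differ, the system is inconsistent.

no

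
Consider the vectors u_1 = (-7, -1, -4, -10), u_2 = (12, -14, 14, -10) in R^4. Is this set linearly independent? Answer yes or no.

Form the matrix with these vectors as rows and row reduce.
R2 ← R2 + (12/7)·R1: [0, -110/7, 50/7, -190/7]
2 nonzero rows, so the 2 vectors span a space of dimension 2.
Since 2 = 2, the vectors are linearly independent.

yes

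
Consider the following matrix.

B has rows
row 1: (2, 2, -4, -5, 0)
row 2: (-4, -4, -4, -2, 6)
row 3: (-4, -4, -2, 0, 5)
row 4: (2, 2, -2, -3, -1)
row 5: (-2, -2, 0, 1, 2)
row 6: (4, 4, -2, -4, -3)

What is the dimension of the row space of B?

2

Row reduce to echelon form.
R2 ← R2 + (2)·R1: [0, 0, -12, -12, 6]
R3 ← R3 + (2)·R1: [0, 0, -10, -10, 5]
R4 ← R4 − R1: [0, 0, 2, 2, -1]
R5 ← R5 + R1: [0, 0, -4, -4, 2]
R6 ← R6 − (2)·R1: [0, 0, 6, 6, -3]
R3 ← R3 − (5/6)·R2: [0, 0, 0, 0, 0]
R4 ← R4 + (1/6)·R2: [0, 0, 0, 0, 0]
R5 ← R5 − (1/3)·R2: [0, 0, 0, 0, 0]
R6 ← R6 + (1/2)·R2: [0, 0, 0, 0, 0]
Echelon form has 2 nonzero rows, so rank(B) = 2.
The row space has dimension equal to the rank: 2.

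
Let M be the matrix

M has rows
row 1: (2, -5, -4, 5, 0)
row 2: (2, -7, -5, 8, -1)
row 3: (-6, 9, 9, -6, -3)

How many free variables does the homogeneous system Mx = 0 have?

3

Row reduce to echelon form.
R2 ← R2 − R1: [0, -2, -1, 3, -1]
R3 ← R3 + (3)·R1: [0, -6, -3, 9, -3]
R3 ← R3 − (3)·R2: [0, 0, 0, 0, 0]
2 nonzero rows, so rank(M) = 2.
M has 5 columns; by rank–nullity, nullity = 5 − 2 = 3.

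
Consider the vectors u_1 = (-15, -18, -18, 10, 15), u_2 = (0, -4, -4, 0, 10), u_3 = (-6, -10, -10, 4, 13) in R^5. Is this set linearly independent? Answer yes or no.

Form the matrix with these vectors as rows and row reduce.
R3 ← R3 − (2/5)·R1: [0, -14/5, -14/5, 0, 7]
R3 ← R3 − (7/10)·R2: [0, 0, 0, 0, 0]
2 nonzero rows, so the 3 vectors span a space of dimension 2.
Since 2 < 3, the vectors are linearly dependent.

no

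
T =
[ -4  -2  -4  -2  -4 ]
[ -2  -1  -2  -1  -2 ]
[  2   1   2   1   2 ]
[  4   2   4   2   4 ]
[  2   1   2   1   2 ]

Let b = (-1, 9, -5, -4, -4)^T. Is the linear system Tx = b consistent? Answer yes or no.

no

Row reduce the augmented matrix [T | b].
R2 ← R2 − (1/2)·R1: [0, 0, 0, 0, 0, 19/2]
R3 ← R3 + (1/2)·R1: [0, 0, 0, 0, 0, -11/2]
R4 ← R4 + R1: [0, 0, 0, 0, 0, -5]
R5 ← R5 + (1/2)·R1: [0, 0, 0, 0, 0, -9/2]
R3 ← R3 + (11/19)·R2: [0, 0, 0, 0, 0, 0]
R4 ← R4 + (10/19)·R2: [0, 0, 0, 0, 0, 0]
R5 ← R5 + (9/19)·R2: [0, 0, 0, 0, 0, 0]
The echelon form has 2 nonzero rows; the last pivot sits in the augmented column, so rank(T) = 1 but rank([T|b]) = 2.
Since the ranks differ, the system is inconsistent.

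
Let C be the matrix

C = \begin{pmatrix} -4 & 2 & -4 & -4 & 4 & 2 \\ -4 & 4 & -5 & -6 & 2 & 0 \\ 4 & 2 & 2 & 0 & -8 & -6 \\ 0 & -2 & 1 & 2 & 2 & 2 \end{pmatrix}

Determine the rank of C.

Row reduce to echelon form.
R2 ← R2 − R1: [0, 2, -1, -2, -2, -2]
R3 ← R3 + R1: [0, 4, -2, -4, -4, -4]
R3 ← R3 − (2)·R2: [0, 0, 0, 0, 0, 0]
R4 ← R4 + R2: [0, 0, 0, 0, 0, 0]
Echelon form has 2 nonzero rows, so rank(C) = 2.

2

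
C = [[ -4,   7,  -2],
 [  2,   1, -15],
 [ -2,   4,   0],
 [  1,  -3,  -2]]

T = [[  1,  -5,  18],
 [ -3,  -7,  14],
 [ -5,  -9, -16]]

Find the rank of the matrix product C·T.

First compute CT:
[[-15, -11,  58],
 [ 74, 118, 290],
 [-14, -18,  20],
 [ 20,  34,   8]]
Now row reduce the product.
R2 ← R2 + (74/15)·R1: [0, 956/15, 8642/15]
R3 ← R3 − (14/15)·R1: [0, -116/15, -512/15]
R4 ← R4 + (4/3)·R1: [0, 58/3, 256/3]
R3 ← R3 + (29/239)·R2: [0, 0, 8550/239]
R4 ← R4 − (145/478)·R2: [0, 0, -21375/239]
R4 ← R4 + (5/2)·R3: [0, 0, 0]
3 nonzero rows, so rank(CT) = 3.

3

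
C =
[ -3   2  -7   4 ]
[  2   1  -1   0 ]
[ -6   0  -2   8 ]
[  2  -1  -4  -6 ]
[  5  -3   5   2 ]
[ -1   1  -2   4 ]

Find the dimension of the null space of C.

Row reduce to echelon form.
R2 ← R2 + (2/3)·R1: [0, 7/3, -17/3, 8/3]
R3 ← R3 − (2)·R1: [0, -4, 12, 0]
R4 ← R4 + (2/3)·R1: [0, 1/3, -26/3, -10/3]
R5 ← R5 + (5/3)·R1: [0, 1/3, -20/3, 26/3]
R6 ← R6 − (1/3)·R1: [0, 1/3, 1/3, 8/3]
R3 ← R3 + (12/7)·R2: [0, 0, 16/7, 32/7]
R4 ← R4 − (1/7)·R2: [0, 0, -55/7, -26/7]
R5 ← R5 − (1/7)·R2: [0, 0, -41/7, 58/7]
R6 ← R6 − (1/7)·R2: [0, 0, 8/7, 16/7]
R4 ← R4 + (55/16)·R3: [0, 0, 0, 12]
R5 ← R5 + (41/16)·R3: [0, 0, 0, 20]
R6 ← R6 − (1/2)·R3: [0, 0, 0, 0]
R5 ← R5 − (5/3)·R4: [0, 0, 0, 0]
4 nonzero rows, so rank(C) = 4.
C has 4 columns; by rank–nullity, nullity = 4 − 4 = 0.

0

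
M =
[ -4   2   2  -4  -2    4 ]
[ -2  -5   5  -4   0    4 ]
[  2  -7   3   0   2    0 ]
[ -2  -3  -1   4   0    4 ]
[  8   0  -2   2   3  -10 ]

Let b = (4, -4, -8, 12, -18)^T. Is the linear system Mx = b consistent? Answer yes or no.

yes

Row reduce the augmented matrix [M | b].
R2 ← R2 − (1/2)·R1: [0, -6, 4, -2, 1, 2, -6]
R3 ← R3 + (1/2)·R1: [0, -6, 4, -2, 1, 2, -6]
R4 ← R4 − (1/2)·R1: [0, -4, -2, 6, 1, 2, 10]
R5 ← R5 + (2)·R1: [0, 4, 2, -6, -1, -2, -10]
R3 ← R3 − R2: [0, 0, 0, 0, 0, 0, 0]
R4 ← R4 − (2/3)·R2: [0, 0, -14/3, 22/3, 1/3, 2/3, 14]
R5 ← R5 + (2/3)·R2: [0, 0, 14/3, -22/3, -1/3, -2/3, -14]
Swap R3 ↔ R4
R5 ← R5 + R3: [0, 0, 0, 0, 0, 0, 0]
The echelon form has 3 nonzero rows, and every pivot lies in the first 6 columns, so rank(M) = rank([M|b]) = 3.
The system is consistent.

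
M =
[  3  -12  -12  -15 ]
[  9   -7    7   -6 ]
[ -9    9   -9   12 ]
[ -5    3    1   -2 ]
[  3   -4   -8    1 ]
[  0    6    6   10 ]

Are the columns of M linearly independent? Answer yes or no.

no

Row reduce M to echelon form.
R2 ← R2 − (3)·R1: [0, 29, 43, 39]
R3 ← R3 + (3)·R1: [0, -27, -45, -33]
R4 ← R4 + (5/3)·R1: [0, -17, -19, -27]
R5 ← R5 − R1: [0, 8, 4, 16]
R3 ← R3 + (27/29)·R2: [0, 0, -144/29, 96/29]
R4 ← R4 + (17/29)·R2: [0, 0, 180/29, -120/29]
R5 ← R5 − (8/29)·R2: [0, 0, -228/29, 152/29]
R6 ← R6 − (6/29)·R2: [0, 0, -84/29, 56/29]
R4 ← R4 + (5/4)·R3: [0, 0, 0, 0]
R5 ← R5 − (19/12)·R3: [0, 0, 0, 0]
R6 ← R6 − (7/12)·R3: [0, 0, 0, 0]
3 pivots among 4 columns.
Only 3 < 4 pivot columns, so the columns are linearly dependent.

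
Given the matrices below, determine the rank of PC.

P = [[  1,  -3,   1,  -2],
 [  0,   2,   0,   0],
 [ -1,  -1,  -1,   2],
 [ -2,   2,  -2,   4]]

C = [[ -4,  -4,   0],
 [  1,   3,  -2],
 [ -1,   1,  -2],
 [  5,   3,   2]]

First compute PC:
[[-18, -18,   0],
 [  2,   6,  -4],
 [ 14,   6,   8],
 [ 32,  24,   8]]
Now row reduce the product.
R2 ← R2 + (1/9)·R1: [0, 4, -4]
R3 ← R3 + (7/9)·R1: [0, -8, 8]
R4 ← R4 + (16/9)·R1: [0, -8, 8]
R3 ← R3 + (2)·R2: [0, 0, 0]
R4 ← R4 + (2)·R2: [0, 0, 0]
2 nonzero rows, so rank(PC) = 2.

2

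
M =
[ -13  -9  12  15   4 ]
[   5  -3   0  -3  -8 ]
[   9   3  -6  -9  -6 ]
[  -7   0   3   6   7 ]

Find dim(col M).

Row reduce to echelon form.
R2 ← R2 + (5/13)·R1: [0, -84/13, 60/13, 36/13, -84/13]
R3 ← R3 + (9/13)·R1: [0, -42/13, 30/13, 18/13, -42/13]
R4 ← R4 − (7/13)·R1: [0, 63/13, -45/13, -27/13, 63/13]
R3 ← R3 − (1/2)·R2: [0, 0, 0, 0, 0]
R4 ← R4 + (3/4)·R2: [0, 0, 0, 0, 0]
Echelon form has 2 nonzero rows, so rank(M) = 2.
The column space has dimension equal to the rank: 2.

2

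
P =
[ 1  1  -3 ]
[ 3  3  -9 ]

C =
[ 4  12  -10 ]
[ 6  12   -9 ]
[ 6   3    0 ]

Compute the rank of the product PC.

First compute PC:
[[ -8,  15, -19],
 [-24,  45, -57]]
Now row reduce the product.
R2 ← R2 − (3)·R1: [0, 0, 0]
1 nonzero row, so rank(PC) = 1.

1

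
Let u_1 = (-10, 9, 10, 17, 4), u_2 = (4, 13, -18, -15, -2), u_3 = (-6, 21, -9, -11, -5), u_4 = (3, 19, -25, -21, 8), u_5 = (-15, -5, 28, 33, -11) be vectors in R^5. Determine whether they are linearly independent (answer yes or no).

Form the matrix with these vectors as rows and row reduce.
R2 ← R2 + (2/5)·R1: [0, 83/5, -14, -41/5, -2/5]
R3 ← R3 − (3/5)·R1: [0, 78/5, -15, -106/5, -37/5]
R4 ← R4 + (3/10)·R1: [0, 217/10, -22, -159/10, 46/5]
R5 ← R5 − (3/2)·R1: [0, -37/2, 13, 15/2, -17]
R3 ← R3 − (78/83)·R2: [0, 0, -153/83, -1120/83, -583/83]
R4 ← R4 − (217/166)·R2: [0, 0, -307/83, -430/83, 807/83]
R5 ← R5 + (185/166)·R2: [0, 0, -216/83, -136/83, -1448/83]
R4 ← R4 − (307/153)·R3: [0, 0, 0, 3350/153, 3644/153]
R5 ← R5 − (24/17)·R3: [0, 0, 0, 296/17, -128/17]
R5 ← R5 − (1332/1675)·R4: [0, 0, 0, 0, -44336/1675]
5 nonzero rows, so the 5 vectors span a space of dimension 5.
Since 5 = 5, the vectors are linearly independent.

yes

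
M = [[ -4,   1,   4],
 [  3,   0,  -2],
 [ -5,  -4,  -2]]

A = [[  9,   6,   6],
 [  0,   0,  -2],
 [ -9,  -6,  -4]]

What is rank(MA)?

First compute MA:
[[-72, -48, -42],
 [ 45,  30,  26],
 [-27, -18, -14]]
Now row reduce the product.
R2 ← R2 + (5/8)·R1: [0, 0, -1/4]
R3 ← R3 − (3/8)·R1: [0, 0, 7/4]
R3 ← R3 + (7)·R2: [0, 0, 0]
2 nonzero rows, so rank(MA) = 2.

2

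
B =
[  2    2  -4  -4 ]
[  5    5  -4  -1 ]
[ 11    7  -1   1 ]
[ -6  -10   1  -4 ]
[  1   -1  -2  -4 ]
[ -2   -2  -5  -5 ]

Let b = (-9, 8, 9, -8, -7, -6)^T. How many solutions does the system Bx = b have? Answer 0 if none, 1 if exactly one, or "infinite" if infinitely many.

0

Row reduce the augmented matrix [B | b].
R2 ← R2 − (5/2)·R1: [0, 0, 6, 9, 61/2]
R3 ← R3 − (11/2)·R1: [0, -4, 21, 23, 117/2]
R4 ← R4 + (3)·R1: [0, -4, -11, -16, -35]
R5 ← R5 − (1/2)·R1: [0, -2, 0, -2, -5/2]
R6 ← R6 + R1: [0, 0, -9, -9, -15]
Swap R2 ↔ R3
R4 ← R4 − R2: [0, 0, -32, -39, -187/2]
R5 ← R5 − (1/2)·R2: [0, 0, -21/2, -27/2, -127/4]
R4 ← R4 + (16/3)·R3: [0, 0, 0, 9, 415/6]
R5 ← R5 + (7/4)·R3: [0, 0, 0, 9/4, 173/8]
R6 ← R6 + (3/2)·R3: [0, 0, 0, 9/2, 123/4]
R5 ← R5 − (1/4)·R4: [0, 0, 0, 0, 13/3]
R6 ← R6 − (1/2)·R4: [0, 0, 0, 0, -23/6]
R6 ← R6 + (23/26)·R5: [0, 0, 0, 0, 0]
The echelon form has 5 nonzero rows; the last pivot sits in the augmented column, so rank(B) = 4 but rank([B|b]) = 5.
Since the ranks differ, the system is inconsistent.
It has no solutions.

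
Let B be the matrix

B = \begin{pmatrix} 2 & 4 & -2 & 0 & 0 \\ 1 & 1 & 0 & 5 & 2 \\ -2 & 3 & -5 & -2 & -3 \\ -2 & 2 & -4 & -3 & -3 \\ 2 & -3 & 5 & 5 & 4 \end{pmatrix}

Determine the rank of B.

Row reduce to echelon form.
R2 ← R2 − (1/2)·R1: [0, -1, 1, 5, 2]
R3 ← R3 + R1: [0, 7, -7, -2, -3]
R4 ← R4 + R1: [0, 6, -6, -3, -3]
R5 ← R5 − R1: [0, -7, 7, 5, 4]
R3 ← R3 + (7)·R2: [0, 0, 0, 33, 11]
R4 ← R4 + (6)·R2: [0, 0, 0, 27, 9]
R5 ← R5 − (7)·R2: [0, 0, 0, -30, -10]
R4 ← R4 − (9/11)·R3: [0, 0, 0, 0, 0]
R5 ← R5 + (10/11)·R3: [0, 0, 0, 0, 0]
Echelon form has 3 nonzero rows, so rank(B) = 3.

3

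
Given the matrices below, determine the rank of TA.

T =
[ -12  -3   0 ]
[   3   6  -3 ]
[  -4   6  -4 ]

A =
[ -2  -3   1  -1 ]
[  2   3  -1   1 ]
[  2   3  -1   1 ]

First compute TA:
[[ 18,  27,  -9,   9],
 [  0,   0,   0,   0],
 [ 12,  18,  -6,   6]]
Now row reduce the product.
R3 ← R3 − (2/3)·R1: [0, 0, 0, 0]
1 nonzero row, so rank(TA) = 1.

1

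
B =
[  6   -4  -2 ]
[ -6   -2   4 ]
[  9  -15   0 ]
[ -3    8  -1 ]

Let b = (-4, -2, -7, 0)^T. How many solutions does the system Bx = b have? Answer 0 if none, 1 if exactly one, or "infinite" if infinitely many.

0

Row reduce the augmented matrix [B | b].
R2 ← R2 + R1: [0, -6, 2, -6]
R3 ← R3 − (3/2)·R1: [0, -9, 3, -1]
R4 ← R4 + (1/2)·R1: [0, 6, -2, -2]
R3 ← R3 − (3/2)·R2: [0, 0, 0, 8]
R4 ← R4 + R2: [0, 0, 0, -8]
R4 ← R4 + R3: [0, 0, 0, 0]
The echelon form has 3 nonzero rows; the last pivot sits in the augmented column, so rank(B) = 2 but rank([B|b]) = 3.
Since the ranks differ, the system is inconsistent.
It has no solutions.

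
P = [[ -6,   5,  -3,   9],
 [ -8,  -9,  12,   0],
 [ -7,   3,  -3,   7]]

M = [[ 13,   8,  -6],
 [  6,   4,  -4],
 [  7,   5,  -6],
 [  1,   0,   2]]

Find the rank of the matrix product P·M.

First compute PM:
[[-60, -43,  52],
 [-74, -40,  12],
 [-87, -59,  62]]
Now row reduce the product.
R2 ← R2 − (37/30)·R1: [0, 391/30, -782/15]
R3 ← R3 − (29/20)·R1: [0, 67/20, -67/5]
R3 ← R3 − (201/782)·R2: [0, 0, 0]
2 nonzero rows, so rank(PM) = 2.

2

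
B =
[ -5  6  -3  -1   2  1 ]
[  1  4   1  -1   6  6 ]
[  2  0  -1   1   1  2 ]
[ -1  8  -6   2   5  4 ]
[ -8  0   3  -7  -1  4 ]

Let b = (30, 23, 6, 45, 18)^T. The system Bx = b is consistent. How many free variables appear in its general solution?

Row reduce the augmented matrix [B | b].
R2 ← R2 + (1/5)·R1: [0, 26/5, 2/5, -6/5, 32/5, 31/5, 29]
R3 ← R3 + (2/5)·R1: [0, 12/5, -11/5, 3/5, 9/5, 12/5, 18]
R4 ← R4 − (1/5)·R1: [0, 34/5, -27/5, 11/5, 23/5, 19/5, 39]
R5 ← R5 − (8/5)·R1: [0, -48/5, 39/5, -27/5, -21/5, 12/5, -30]
R3 ← R3 − (6/13)·R2: [0, 0, -31/13, 15/13, -15/13, -6/13, 60/13]
R4 ← R4 − (17/13)·R2: [0, 0, -77/13, 49/13, -49/13, -56/13, 14/13]
R5 ← R5 + (24/13)·R2: [0, 0, 111/13, -99/13, 99/13, 180/13, 306/13]
R4 ← R4 − (77/31)·R3: [0, 0, 0, 28/31, -28/31, -98/31, -322/31]
R5 ← R5 + (111/31)·R3: [0, 0, 0, -108/31, 108/31, 378/31, 1242/31]
R5 ← R5 + (27/7)·R4: [0, 0, 0, 0, 0, 0, 0]
The echelon form has 4 nonzero rows, and every pivot lies in the first 6 columns, so rank(B) = rank([B|b]) = 4.
The system is consistent.
Free variables = (unknowns) − (rank) = 6 − 4 = 2.

2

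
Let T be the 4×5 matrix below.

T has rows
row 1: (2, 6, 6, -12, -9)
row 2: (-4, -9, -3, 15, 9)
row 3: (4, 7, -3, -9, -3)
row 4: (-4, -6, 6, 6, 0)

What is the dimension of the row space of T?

2

Row reduce to echelon form.
R2 ← R2 + (2)·R1: [0, 3, 9, -9, -9]
R3 ← R3 − (2)·R1: [0, -5, -15, 15, 15]
R4 ← R4 + (2)·R1: [0, 6, 18, -18, -18]
R3 ← R3 + (5/3)·R2: [0, 0, 0, 0, 0]
R4 ← R4 − (2)·R2: [0, 0, 0, 0, 0]
Echelon form has 2 nonzero rows, so rank(T) = 2.
The row space has dimension equal to the rank: 2.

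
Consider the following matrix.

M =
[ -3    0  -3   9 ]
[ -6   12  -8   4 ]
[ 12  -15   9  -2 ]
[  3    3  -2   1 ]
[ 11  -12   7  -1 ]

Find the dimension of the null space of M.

Row reduce to echelon form.
R2 ← R2 − (2)·R1: [0, 12, -2, -14]
R3 ← R3 + (4)·R1: [0, -15, -3, 34]
R4 ← R4 + R1: [0, 3, -5, 10]
R5 ← R5 + (11/3)·R1: [0, -12, -4, 32]
R3 ← R3 + (5/4)·R2: [0, 0, -11/2, 33/2]
R4 ← R4 − (1/4)·R2: [0, 0, -9/2, 27/2]
R5 ← R5 + R2: [0, 0, -6, 18]
R4 ← R4 − (9/11)·R3: [0, 0, 0, 0]
R5 ← R5 − (12/11)·R3: [0, 0, 0, 0]
3 nonzero rows, so rank(M) = 3.
M has 4 columns; by rank–nullity, nullity = 4 − 3 = 1.

1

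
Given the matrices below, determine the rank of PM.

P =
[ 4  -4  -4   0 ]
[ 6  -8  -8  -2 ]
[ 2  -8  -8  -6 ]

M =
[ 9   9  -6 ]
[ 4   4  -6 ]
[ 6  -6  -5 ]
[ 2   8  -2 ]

First compute PM:
[[ -4,  44,  20],
 [-30,  54,  56],
 [-74, -14,  88]]
Now row reduce the product.
R2 ← R2 − (15/2)·R1: [0, -276, -94]
R3 ← R3 − (37/2)·R1: [0, -828, -282]
R3 ← R3 − (3)·R2: [0, 0, 0]
2 nonzero rows, so rank(PM) = 2.

2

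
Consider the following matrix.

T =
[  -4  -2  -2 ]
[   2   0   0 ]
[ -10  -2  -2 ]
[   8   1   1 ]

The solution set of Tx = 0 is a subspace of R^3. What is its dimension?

1

Row reduce to echelon form.
R2 ← R2 + (1/2)·R1: [0, -1, -1]
R3 ← R3 − (5/2)·R1: [0, 3, 3]
R4 ← R4 + (2)·R1: [0, -3, -3]
R3 ← R3 + (3)·R2: [0, 0, 0]
R4 ← R4 − (3)·R2: [0, 0, 0]
2 nonzero rows, so rank(T) = 2.
T has 3 columns; by rank–nullity, nullity = 3 − 2 = 1.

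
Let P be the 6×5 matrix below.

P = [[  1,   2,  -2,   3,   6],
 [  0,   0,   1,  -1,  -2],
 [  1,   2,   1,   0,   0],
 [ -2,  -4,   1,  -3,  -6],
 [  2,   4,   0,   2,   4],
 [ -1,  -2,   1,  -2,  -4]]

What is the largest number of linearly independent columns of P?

Row reduce to echelon form.
R3 ← R3 − R1: [0, 0, 3, -3, -6]
R4 ← R4 + (2)·R1: [0, 0, -3, 3, 6]
R5 ← R5 − (2)·R1: [0, 0, 4, -4, -8]
R6 ← R6 + R1: [0, 0, -1, 1, 2]
R3 ← R3 − (3)·R2: [0, 0, 0, 0, 0]
R4 ← R4 + (3)·R2: [0, 0, 0, 0, 0]
R5 ← R5 − (4)·R2: [0, 0, 0, 0, 0]
R6 ← R6 + R2: [0, 0, 0, 0, 0]
Echelon form has 2 nonzero rows, so rank(P) = 2.
The rank gives the maximum number of linearly independent columns: 2.

2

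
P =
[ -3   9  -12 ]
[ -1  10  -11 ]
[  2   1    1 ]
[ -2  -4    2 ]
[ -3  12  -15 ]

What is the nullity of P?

Row reduce to echelon form.
R2 ← R2 − (1/3)·R1: [0, 7, -7]
R3 ← R3 + (2/3)·R1: [0, 7, -7]
R4 ← R4 − (2/3)·R1: [0, -10, 10]
R5 ← R5 − R1: [0, 3, -3]
R3 ← R3 − R2: [0, 0, 0]
R4 ← R4 + (10/7)·R2: [0, 0, 0]
R5 ← R5 − (3/7)·R2: [0, 0, 0]
2 nonzero rows, so rank(P) = 2.
P has 3 columns; by rank–nullity, nullity = 3 − 2 = 1.

1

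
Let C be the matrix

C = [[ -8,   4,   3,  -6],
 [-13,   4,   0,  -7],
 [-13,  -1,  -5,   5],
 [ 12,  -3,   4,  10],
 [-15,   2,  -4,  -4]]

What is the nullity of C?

Row reduce to echelon form.
R2 ← R2 − (13/8)·R1: [0, -5/2, -39/8, 11/4]
R3 ← R3 − (13/8)·R1: [0, -15/2, -79/8, 59/4]
R4 ← R4 + (3/2)·R1: [0, 3, 17/2, 1]
R5 ← R5 − (15/8)·R1: [0, -11/2, -77/8, 29/4]
R3 ← R3 − (3)·R2: [0, 0, 19/4, 13/2]
R4 ← R4 + (6/5)·R2: [0, 0, 53/20, 43/10]
R5 ← R5 − (11/5)·R2: [0, 0, 11/10, 6/5]
R4 ← R4 − (53/95)·R3: [0, 0, 0, 64/95]
R5 ← R5 − (22/95)·R3: [0, 0, 0, -29/95]
R5 ← R5 + (29/64)·R4: [0, 0, 0, 0]
4 nonzero rows, so rank(C) = 4.
C has 4 columns; by rank–nullity, nullity = 4 − 4 = 0.

0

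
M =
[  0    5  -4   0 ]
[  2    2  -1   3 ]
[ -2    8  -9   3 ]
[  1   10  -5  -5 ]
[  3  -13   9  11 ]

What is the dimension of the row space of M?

4

Row reduce to echelon form.
Swap R1 ↔ R2
R3 ← R3 + R1: [0, 10, -10, 6]
R4 ← R4 − (1/2)·R1: [0, 9, -9/2, -13/2]
R5 ← R5 − (3/2)·R1: [0, -16, 21/2, 13/2]
R3 ← R3 − (2)·R2: [0, 0, -2, 6]
R4 ← R4 − (9/5)·R2: [0, 0, 27/10, -13/2]
R5 ← R5 + (16/5)·R2: [0, 0, -23/10, 13/2]
R4 ← R4 + (27/20)·R3: [0, 0, 0, 8/5]
R5 ← R5 − (23/20)·R3: [0, 0, 0, -2/5]
R5 ← R5 + (1/4)·R4: [0, 0, 0, 0]
Echelon form has 4 nonzero rows, so rank(M) = 4.
The row space has dimension equal to the rank: 4.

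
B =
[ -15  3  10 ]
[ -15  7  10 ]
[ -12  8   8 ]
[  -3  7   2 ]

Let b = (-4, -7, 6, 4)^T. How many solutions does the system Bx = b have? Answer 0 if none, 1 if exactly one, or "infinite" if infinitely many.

Row reduce the augmented matrix [B | b].
R2 ← R2 − R1: [0, 4, 0, -3]
R3 ← R3 − (4/5)·R1: [0, 28/5, 0, 46/5]
R4 ← R4 − (1/5)·R1: [0, 32/5, 0, 24/5]
R3 ← R3 − (7/5)·R2: [0, 0, 0, 67/5]
R4 ← R4 − (8/5)·R2: [0, 0, 0, 48/5]
R4 ← R4 − (48/67)·R3: [0, 0, 0, 0]
The echelon form has 3 nonzero rows; the last pivot sits in the augmented column, so rank(B) = 2 but rank([B|b]) = 3.
Since the ranks differ, the system is inconsistent.
It has no solutions.

0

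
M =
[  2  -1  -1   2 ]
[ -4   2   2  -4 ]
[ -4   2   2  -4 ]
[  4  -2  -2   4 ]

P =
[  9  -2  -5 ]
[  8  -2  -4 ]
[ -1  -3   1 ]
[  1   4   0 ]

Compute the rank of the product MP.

First compute MP:
[[ 13,   9,  -7],
 [-26, -18,  14],
 [-26, -18,  14],
 [ 26,  18, -14]]
Now row reduce the product.
R2 ← R2 + (2)·R1: [0, 0, 0]
R3 ← R3 + (2)·R1: [0, 0, 0]
R4 ← R4 − (2)·R1: [0, 0, 0]
1 nonzero row, so rank(MP) = 1.

1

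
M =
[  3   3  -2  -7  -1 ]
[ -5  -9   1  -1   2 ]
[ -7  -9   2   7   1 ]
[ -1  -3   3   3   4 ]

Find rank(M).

3

Row reduce to echelon form.
R2 ← R2 + (5/3)·R1: [0, -4, -7/3, -38/3, 1/3]
R3 ← R3 + (7/3)·R1: [0, -2, -8/3, -28/3, -4/3]
R4 ← R4 + (1/3)·R1: [0, -2, 7/3, 2/3, 11/3]
R3 ← R3 − (1/2)·R2: [0, 0, -3/2, -3, -3/2]
R4 ← R4 − (1/2)·R2: [0, 0, 7/2, 7, 7/2]
R4 ← R4 + (7/3)·R3: [0, 0, 0, 0, 0]
Echelon form has 3 nonzero rows, so rank(M) = 3.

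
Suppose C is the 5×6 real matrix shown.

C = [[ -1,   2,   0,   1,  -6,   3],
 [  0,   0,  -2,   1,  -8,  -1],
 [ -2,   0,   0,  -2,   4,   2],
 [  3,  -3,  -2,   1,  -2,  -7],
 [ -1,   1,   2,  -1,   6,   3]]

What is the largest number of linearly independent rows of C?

3

Row reduce to echelon form.
R3 ← R3 − (2)·R1: [0, -4, 0, -4, 16, -4]
R4 ← R4 + (3)·R1: [0, 3, -2, 4, -20, 2]
R5 ← R5 − R1: [0, -1, 2, -2, 12, 0]
Swap R2 ↔ R3
R4 ← R4 + (3/4)·R2: [0, 0, -2, 1, -8, -1]
R5 ← R5 − (1/4)·R2: [0, 0, 2, -1, 8, 1]
R4 ← R4 − R3: [0, 0, 0, 0, 0, 0]
R5 ← R5 + R3: [0, 0, 0, 0, 0, 0]
Echelon form has 3 nonzero rows, so rank(C) = 3.
The rank gives the maximum number of linearly independent rows: 3.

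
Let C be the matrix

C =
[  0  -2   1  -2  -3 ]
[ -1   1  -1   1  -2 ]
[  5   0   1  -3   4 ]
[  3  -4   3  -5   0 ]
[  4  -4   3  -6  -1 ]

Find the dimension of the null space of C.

2

Row reduce to echelon form.
Swap R1 ↔ R2
R3 ← R3 + (5)·R1: [0, 5, -4, 2, -6]
R4 ← R4 + (3)·R1: [0, -1, 0, -2, -6]
R5 ← R5 + (4)·R1: [0, 0, -1, -2, -9]
R3 ← R3 + (5/2)·R2: [0, 0, -3/2, -3, -27/2]
R4 ← R4 − (1/2)·R2: [0, 0, -1/2, -1, -9/2]
R4 ← R4 − (1/3)·R3: [0, 0, 0, 0, 0]
R5 ← R5 − (2/3)·R3: [0, 0, 0, 0, 0]
3 nonzero rows, so rank(C) = 3.
C has 5 columns; by rank–nullity, nullity = 5 − 3 = 2.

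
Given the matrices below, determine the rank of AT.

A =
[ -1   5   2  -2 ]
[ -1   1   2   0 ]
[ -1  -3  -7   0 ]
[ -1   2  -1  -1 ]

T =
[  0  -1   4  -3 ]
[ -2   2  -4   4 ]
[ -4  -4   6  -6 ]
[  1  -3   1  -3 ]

3

First compute AT:
[[-20,   9, -14,  17],
 [-10,  -5,   4,  -5],
 [ 34,  23, -34,  33],
 [ -1,  12, -19,  20]]
Now row reduce the product.
R2 ← R2 − (1/2)·R1: [0, -19/2, 11, -27/2]
R3 ← R3 + (17/10)·R1: [0, 383/10, -289/5, 619/10]
R4 ← R4 − (1/20)·R1: [0, 231/20, -183/10, 383/20]
R3 ← R3 + (383/95)·R2: [0, 0, -1278/95, 142/19]
R4 ← R4 + (231/190)·R2: [0, 0, -468/95, 52/19]
R4 ← R4 − (26/71)·R3: [0, 0, 0, 0]
3 nonzero rows, so rank(AT) = 3.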